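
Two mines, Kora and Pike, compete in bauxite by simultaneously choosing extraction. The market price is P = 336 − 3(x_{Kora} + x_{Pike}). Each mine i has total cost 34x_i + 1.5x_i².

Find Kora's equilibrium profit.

Mine Kora's profit: π = x_{Kora}(336 − 3(x_{Kora} + x_{Pike})) − 34x_{Kora} − 1.5x_{Kora}².
∂π/∂x_{Kora} = 302 − 9x_{Kora} − 3x_{Pike} = 0, so x_{Kora} = 302/9 − (1/3)x_{Pike}.
By symmetry x_{Pike} = x_{Kora}; substituting into the reaction function, (4/3)x_{Kora} = 302/9 and x_{Kora} = 151/6.
Price P = 336 − 3·(151/3) = 185.
Kora's profit: (185 − 34)·(151/6) − 1.5(151/6)² = 2850.125.

2850.125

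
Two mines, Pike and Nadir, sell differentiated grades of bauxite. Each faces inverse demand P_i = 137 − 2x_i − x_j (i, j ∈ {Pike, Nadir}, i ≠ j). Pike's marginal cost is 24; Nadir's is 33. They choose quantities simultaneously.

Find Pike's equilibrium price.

70.4

Mine Pike's profit: π = x_{Pike}(137 − 2x_{Pike} − x_{Nadir}) − 24x_{Pike}.
∂π/∂x_{Pike} = 113 − 4x_{Pike} − x_{Nadir} = 0 ⇒ x_{Pike} = 28.25 − 0.25x_{Nadir}.
Similarly x_{Nadir} = 26 − 0.25x_{Pike}.
Solving the two reaction functions simultaneously: (1 − (−0.25)(−0.25))x_{Pike} = 28.25 − 0.25·26, so 0.9375x_{Pike} = 21.75 and x_{Pike} = 23.2.
Then x_{Nadir} = 26 − 0.25·23.2 = 20.2.
P_{Pike} = 137 − 2·23.2 − 20.2 = 70.4.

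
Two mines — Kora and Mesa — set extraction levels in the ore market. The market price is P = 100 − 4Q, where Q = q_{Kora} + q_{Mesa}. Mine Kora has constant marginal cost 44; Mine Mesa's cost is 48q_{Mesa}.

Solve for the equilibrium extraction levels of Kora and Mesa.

Mine Kora's profit: π = q_{Kora}(100 − 4(q_{Kora} + q_{Mesa})) − 44q_{Kora}.
∂π/∂q_{Kora} = 56 − 8q_{Kora} − 4q_{Mesa} = 0, so q_{Kora} = 7 − 0.5q_{Mesa}.
By the same steps for Mesa: q_{Mesa} = 6.5 − 0.5q_{Kora}.
Plugging q_{Mesa} into Kora's best response: q_{Kora} = 7 − 0.5(6.5 − 0.5q_{Kora}) ⇒ 0.75q_{Kora} = 3.75, so q_{Kora} = 5.
Then q_{Mesa} = 6.5 − 0.5·5 = 4.

5, 4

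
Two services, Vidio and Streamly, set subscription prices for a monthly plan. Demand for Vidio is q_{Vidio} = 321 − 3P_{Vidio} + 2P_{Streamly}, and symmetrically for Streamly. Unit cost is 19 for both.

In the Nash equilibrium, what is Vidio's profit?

17100.75

Vidio's profit: π = (P_{Vidio} − 19)(321 − 3P_{Vidio} + 2P_{Streamly}).
∂π/∂P_{Vidio} = 378 − 6P_{Vidio} + 2P_{Streamly} = 0 ⇒ P_{Vidio} = 63 + (1/3)P_{Streamly}.
By symmetry P_{Streamly} = P_{Vidio}; substituting into the reaction function, (2/3)P_{Vidio} = 63 and P_{Vidio} = 94.5.
q_{Vidio} = 321 − 3·94.5 + 2·94.5 = 226.5.
Profit = (94.5 − 19)·226.5 = 17100.75.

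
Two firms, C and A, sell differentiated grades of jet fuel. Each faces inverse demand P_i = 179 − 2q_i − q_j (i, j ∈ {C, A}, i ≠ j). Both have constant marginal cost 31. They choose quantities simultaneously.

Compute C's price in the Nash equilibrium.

90.2

Firm C's profit: π = q_C(179 − 2q_C − q_A) − 31q_C.
∂π/∂q_C = 148 − 4q_C − q_A = 0 ⇒ q_C = 37 − 0.25q_A.
Setting q_C = q_A in the reaction function: q_C = 37 − 0.25q_C, so q_C = 37 / 1.25 = 29.6.
P_C = 179 − 2·29.6 − 29.6 = 90.2.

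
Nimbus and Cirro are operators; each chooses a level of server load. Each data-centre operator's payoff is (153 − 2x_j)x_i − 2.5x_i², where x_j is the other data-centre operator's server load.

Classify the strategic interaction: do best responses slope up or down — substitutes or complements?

Nimbus's payoff is (153 − 2x_C)x_N − 2.5x_N².
∂π/∂x_N = 153 − 2x_C − 5x_N = 0, so x_N = 30.6 − 0.4x_C.
The best-response slope dx_N/dx_C = −0.4 < 0: the reaction function is downward-sloping, so the choices are strategic substitutes.

strategic substitutes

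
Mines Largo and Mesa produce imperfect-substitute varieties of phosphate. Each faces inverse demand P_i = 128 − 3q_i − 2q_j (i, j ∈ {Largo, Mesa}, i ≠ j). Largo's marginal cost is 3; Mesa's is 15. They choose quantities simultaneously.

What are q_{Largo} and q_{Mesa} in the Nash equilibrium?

Mine Largo's profit: π = q_{Largo}(128 − 3q_{Largo} − 2q_{Mesa}) − 3q_{Largo}.
∂π/∂q_{Largo} = 125 − 6q_{Largo} − 2q_{Mesa} = 0 ⇒ q_{Largo} = 125/6 − (1/3)q_{Mesa}.
Similarly q_{Mesa} = 113/6 − (1/3)q_{Largo}.
Substituting the second reaction function into the first: q_{Largo} = 125/6 − (1/3)(113/6 − (1/3)q_{Largo}), which gives (8/9)q_{Largo} = 131/9 ⇒ q_{Largo} = 16.375.
Then q_{Mesa} = 113/6 − (1/3)·16.375 = 13.375.

16.375, 13.375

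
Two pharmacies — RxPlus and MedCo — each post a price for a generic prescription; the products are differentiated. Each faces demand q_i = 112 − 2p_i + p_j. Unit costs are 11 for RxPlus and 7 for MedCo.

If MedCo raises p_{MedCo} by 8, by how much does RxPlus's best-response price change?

2

RxPlus's profit: π = (p_{RxPlus} − 11)(112 − 2p_{RxPlus} + p_{MedCo}).
∂π/∂p_{RxPlus} = 134 − 4p_{RxPlus} + p_{MedCo} = 0 ⇒ p_{RxPlus} = 33.5 + 0.25p_{MedCo}.
The reaction-function slope is 0.25, so an 8-unit rise in p_{MedCo} moves p_{RxPlus} by 0.25 × 8 = 2. RxPlus's best response rises — the actions are strategic complements.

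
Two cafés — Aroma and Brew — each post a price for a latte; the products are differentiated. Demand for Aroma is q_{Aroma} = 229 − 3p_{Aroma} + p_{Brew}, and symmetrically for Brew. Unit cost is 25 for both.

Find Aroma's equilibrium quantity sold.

107.4

Aroma's profit: π = (p_{Aroma} − 25)(229 − 3p_{Aroma} + p_{Brew}).
∂π/∂p_{Aroma} = 304 − 6p_{Aroma} + p_{Brew} = 0 ⇒ p_{Aroma} = 152/3 + (1/6)p_{Brew}.
Setting p_{Aroma} = p_{Brew} in the reaction function: p_{Aroma} = 152/3 + (1/6)p_{Aroma}, so p_{Aroma} = (152/3) / (5/6) = 60.8.
q_{Aroma} = 229 − 3·60.8 + 60.8 = 107.4.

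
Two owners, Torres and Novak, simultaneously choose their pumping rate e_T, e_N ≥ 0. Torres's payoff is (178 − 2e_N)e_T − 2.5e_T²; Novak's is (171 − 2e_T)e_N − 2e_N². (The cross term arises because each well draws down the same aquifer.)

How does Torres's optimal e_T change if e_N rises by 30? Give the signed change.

Expanding Torres's payoff: 178e_T − 2e_Ne_T − 2.5e_T².
∂π/∂e_T = 178 − 2e_N − 5e_T = 0, so e_T = 35.6 − 0.4e_N.
The reaction-function slope is −0.4, so a 30-unit rise in e_N moves e_T by −0.4 × 30 = −12. Torres's best response falls — the actions are strategic substitutes.

-12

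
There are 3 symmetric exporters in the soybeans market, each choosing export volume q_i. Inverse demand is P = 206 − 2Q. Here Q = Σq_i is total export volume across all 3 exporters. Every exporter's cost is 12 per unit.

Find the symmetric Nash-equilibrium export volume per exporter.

A representative exporter's profit is π_i = q_i(206 − 2Q) − 12q_i, with Q = q_i + Σ_{j≠i} q_j.
First-order condition: 194 − 4q_i − 2Σ_{j≠i} q_j = 0.
With identical exporters, set every q_j = q: then 194 − 4q − 4q = 0, i.e. q = 194/8 = 24.25.

24.25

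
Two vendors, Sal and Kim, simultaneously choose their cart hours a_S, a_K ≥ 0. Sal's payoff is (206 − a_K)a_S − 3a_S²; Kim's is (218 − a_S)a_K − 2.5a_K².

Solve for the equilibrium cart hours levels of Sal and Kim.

28, 38

Expanding Sal's payoff: 206a_S − a_Ka_S − 3a_S².
∂π/∂a_S = 206 − a_K − 6a_S = 0, so a_S = 103/3 − (1/6)a_K.
Likewise for Kim: a_K = 43.6 − 0.2a_S.
Solving the two reaction functions simultaneously: (1 − (−1/6)(−0.2))a_S = 103/3 − (1/6)·43.6, so (29/30)a_S = 406/15 and a_S = 28.
Then a_K = 43.6 − 0.2·28 = 38.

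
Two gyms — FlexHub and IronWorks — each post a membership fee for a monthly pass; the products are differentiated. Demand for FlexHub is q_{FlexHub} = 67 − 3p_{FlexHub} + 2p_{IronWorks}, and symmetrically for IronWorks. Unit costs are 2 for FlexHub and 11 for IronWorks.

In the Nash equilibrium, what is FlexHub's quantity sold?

FlexHub's profit: π = (p_{FlexHub} − 2)(67 − 3p_{FlexHub} + 2p_{IronWorks}).
∂π/∂p_{FlexHub} = 73 − 6p_{FlexHub} + 2p_{IronWorks} = 0 ⇒ p_{FlexHub} = 73/6 + (1/3)p_{IronWorks}.
Similarly p_{IronWorks} = 50/3 + (1/3)p_{FlexHub}.
Plugging p_{IronWorks} into FlexHub's best response: p_{FlexHub} = 73/6 + (1/3)(50/3 + (1/3)p_{FlexHub}) ⇒ (8/9)p_{FlexHub} = 319/18, so p_{FlexHub} = 19.9375.
Then p_{IronWorks} = 50/3 + (1/3)·19.9375 = 23.3125.
q_{FlexHub} = 67 − 3·19.9375 + 2·23.3125 = 53.8125.

53.8125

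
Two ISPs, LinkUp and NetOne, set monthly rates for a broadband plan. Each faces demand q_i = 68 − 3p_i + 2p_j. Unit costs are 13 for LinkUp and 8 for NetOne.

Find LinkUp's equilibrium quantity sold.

LinkUp's profit: π = (p_{LinkUp} − 13)(68 − 3p_{LinkUp} + 2p_{NetOne}).
∂π/∂p_{LinkUp} = 107 − 6p_{LinkUp} + 2p_{NetOne} = 0 ⇒ p_{LinkUp} = 107/6 + (1/3)p_{NetOne}.
Similarly p_{NetOne} = 46/3 + (1/3)p_{LinkUp}.
Solving the two reaction functions simultaneously: (1 − (1/3)(1/3))p_{LinkUp} = 107/6 + (1/3)·(46/3), so (8/9)p_{LinkUp} = 413/18 and p_{LinkUp} = 25.8125.
Then p_{NetOne} = 46/3 + (1/3)·25.8125 = 23.9375.
q_{LinkUp} = 68 − 3·25.8125 + 2·23.9375 = 38.4375.

38.4375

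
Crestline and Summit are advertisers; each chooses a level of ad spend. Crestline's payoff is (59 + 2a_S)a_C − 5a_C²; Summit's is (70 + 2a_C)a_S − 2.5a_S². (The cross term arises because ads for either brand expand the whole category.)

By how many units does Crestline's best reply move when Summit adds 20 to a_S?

Expanding Crestline's payoff: 59a_C + 2a_Sa_C − 5a_C².
∂π/∂a_C = 59 + 2a_S − 10a_C = 0, so a_C = 5.9 + 0.2a_S.
The reaction-function slope is 0.2, so a 20-unit rise in a_S moves a_C by 0.2 × 20 = 4. Crestline's best response rises — the actions are strategic complements.

4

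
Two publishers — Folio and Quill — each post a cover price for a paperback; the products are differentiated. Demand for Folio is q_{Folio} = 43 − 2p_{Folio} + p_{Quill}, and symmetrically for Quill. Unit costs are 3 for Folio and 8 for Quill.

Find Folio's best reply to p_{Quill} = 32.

Folio's profit: π = (p_{Folio} − 3)(43 − 2p_{Folio} + p_{Quill}).
∂π/∂p_{Folio} = 49 − 4p_{Folio} + p_{Quill} = 0 ⇒ p_{Folio} = 12.25 + 0.25p_{Quill}.
At p_{Quill} = 32: p_{Folio} = 12.25 + 0.25·32 = 20.25.

20.25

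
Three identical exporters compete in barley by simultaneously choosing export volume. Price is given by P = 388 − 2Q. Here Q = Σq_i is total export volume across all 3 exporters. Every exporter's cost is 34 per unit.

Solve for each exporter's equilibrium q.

44.25

A representative exporter's profit is π_i = q_i(388 − 2Q) − 34q_i, with Q = q_i + Σ_{j≠i} q_j.
First-order condition: 354 − 4q_i − 2Σ_{j≠i} q_j = 0.
In a symmetric equilibrium every exporter chooses the same q, so Σ_{j≠i} q_j = 2q. The condition becomes 354 − 8q = 0, giving q = 354/8 = 44.25.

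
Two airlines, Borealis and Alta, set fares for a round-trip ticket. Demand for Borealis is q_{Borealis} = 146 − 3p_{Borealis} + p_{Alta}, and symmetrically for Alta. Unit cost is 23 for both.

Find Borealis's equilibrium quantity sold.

60

Borealis's profit: π = (p_{Borealis} − 23)(146 − 3p_{Borealis} + p_{Alta}).
∂π/∂p_{Borealis} = 215 − 6p_{Borealis} + p_{Alta} = 0 ⇒ p_{Borealis} = 215/6 + (1/6)p_{Alta}.
The game is symmetric, so in equilibrium p_{Alta} = p_{Borealis}: the reaction function gives (5/6)p_{Borealis} = 215/6, hence p_{Borealis} = 43.
q_{Borealis} = 146 − 3·43 + 43 = 60.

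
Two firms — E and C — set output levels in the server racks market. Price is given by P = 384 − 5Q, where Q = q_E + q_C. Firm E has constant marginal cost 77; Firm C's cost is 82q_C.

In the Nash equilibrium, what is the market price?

181

Firm E's profit: π = q_E(384 − 5(q_E + q_C)) − 77q_E.
∂π/∂q_E = 307 − 10q_E − 5q_C = 0, so q_E = 30.7 − 0.5q_C.
By the same steps for C: q_C = 30.2 − 0.5q_E.
Substituting the second reaction function into the first: q_E = 30.7 − 0.5(30.2 − 0.5q_E), which gives 0.75q_E = 15.6 ⇒ q_E = 20.8.
Then q_C = 30.2 − 0.5·20.8 = 19.8.
Equilibrium price: P = 384 − 5·40.6 = 181.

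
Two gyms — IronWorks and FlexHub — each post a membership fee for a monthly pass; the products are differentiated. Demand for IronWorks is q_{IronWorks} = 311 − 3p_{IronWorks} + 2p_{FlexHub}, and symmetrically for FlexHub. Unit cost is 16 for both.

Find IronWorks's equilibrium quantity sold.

IronWorks's profit: π = (p_{IronWorks} − 16)(311 − 3p_{IronWorks} + 2p_{FlexHub}).
∂π/∂p_{IronWorks} = 359 − 6p_{IronWorks} + 2p_{FlexHub} = 0 ⇒ p_{IronWorks} = 359/6 + (1/3)p_{FlexHub}.
Setting p_{IronWorks} = p_{FlexHub} in the reaction function: p_{IronWorks} = 359/6 + (1/3)p_{IronWorks}, so p_{IronWorks} = (359/6) / (2/3) = 89.75.
q_{IronWorks} = 311 − 3·89.75 + 2·89.75 = 221.25.

221.25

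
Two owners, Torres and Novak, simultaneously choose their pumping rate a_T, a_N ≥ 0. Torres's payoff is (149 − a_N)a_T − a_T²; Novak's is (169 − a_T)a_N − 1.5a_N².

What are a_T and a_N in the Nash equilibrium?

55.6, 37.8

Expanding Torres's payoff: 149a_T − a_Na_T − a_T².
∂π/∂a_T = 149 − a_N − 2a_T = 0, so a_T = 74.5 − 0.5a_N.
Likewise for Novak: a_N = 169/3 − (1/3)a_T.
Substituting the second reaction function into the first: a_T = 74.5 − 0.5(169/3 − (1/3)a_T), which gives (5/6)a_T = 139/3 ⇒ a_T = 55.6.
Then a_N = 169/3 − (1/3)·55.6 = 37.8.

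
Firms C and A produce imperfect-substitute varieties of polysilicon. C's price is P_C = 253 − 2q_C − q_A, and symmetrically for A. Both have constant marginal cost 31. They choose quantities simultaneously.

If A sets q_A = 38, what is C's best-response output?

Firm C's profit: π = q_C(253 − 2q_C − q_A) − 31q_C.
∂π/∂q_C = 222 − 4q_C − q_A = 0 ⇒ q_C = 55.5 − 0.25q_A.
At q_A = 38: q_C = 55.5 − 0.25·38 = 46.

46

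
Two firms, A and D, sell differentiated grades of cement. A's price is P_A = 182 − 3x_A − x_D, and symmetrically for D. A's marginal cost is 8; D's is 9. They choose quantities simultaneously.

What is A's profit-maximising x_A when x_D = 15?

26.5

Firm A's profit: π = x_A(182 − 3x_A − x_D) − 8x_A.
∂π/∂x_A = 174 − 6x_A − x_D = 0 ⇒ x_A = 29 − (1/6)x_D.
At x_D = 15: x_A = 29 − (1/6)·15 = 26.5.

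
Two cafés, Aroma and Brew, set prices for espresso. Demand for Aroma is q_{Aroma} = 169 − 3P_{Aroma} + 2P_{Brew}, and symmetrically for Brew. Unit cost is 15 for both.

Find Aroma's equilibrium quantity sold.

115.5

Aroma's profit: π = (P_{Aroma} − 15)(169 − 3P_{Aroma} + 2P_{Brew}).
∂π/∂P_{Aroma} = 214 − 6P_{Aroma} + 2P_{Brew} = 0 ⇒ P_{Aroma} = 107/3 + (1/3)P_{Brew}.
By symmetry P_{Brew} = P_{Aroma}; substituting into the reaction function, (2/3)P_{Aroma} = 107/3 and P_{Aroma} = 53.5.
q_{Aroma} = 169 − 3·53.5 + 2·53.5 = 115.5.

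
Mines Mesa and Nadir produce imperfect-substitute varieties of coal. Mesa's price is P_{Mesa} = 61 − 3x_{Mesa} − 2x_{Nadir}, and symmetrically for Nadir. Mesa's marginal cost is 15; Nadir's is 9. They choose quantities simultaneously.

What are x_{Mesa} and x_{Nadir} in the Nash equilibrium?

5.375, 6.875

Mine Mesa's profit: π = x_{Mesa}(61 − 3x_{Mesa} − 2x_{Nadir}) − 15x_{Mesa}.
∂π/∂x_{Mesa} = 46 − 6x_{Mesa} − 2x_{Nadir} = 0 ⇒ x_{Mesa} = 23/3 − (1/3)x_{Nadir}.
Similarly x_{Nadir} = 26/3 − (1/3)x_{Mesa}.
Substituting the second reaction function into the first: x_{Mesa} = 23/3 − (1/3)(26/3 − (1/3)x_{Mesa}), which gives (8/9)x_{Mesa} = 43/9 ⇒ x_{Mesa} = 5.375.
Then x_{Nadir} = 26/3 − (1/3)·5.375 = 6.875.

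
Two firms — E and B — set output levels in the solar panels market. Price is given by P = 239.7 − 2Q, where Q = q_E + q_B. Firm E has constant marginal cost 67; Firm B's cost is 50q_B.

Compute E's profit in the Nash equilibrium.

Firm E's profit: π = q_E(239.7 − 2(q_E + q_B)) − 67q_E.
∂π/∂q_E = 172.7 − 4q_E − 2q_B = 0, so q_E = 43.175 − 0.5q_B.
By the same steps for B: q_B = 47.425 − 0.5q_E.
Solving the two reaction functions simultaneously: (1 − (−0.5)(−0.5))q_E = 43.175 − 0.5·47.425, so 0.75q_E = 19.4625 and q_E = 25.95.
Then q_B = 47.425 − 0.5·25.95 = 34.45.
Price P = 239.7 − 2·60.4 = 118.9.
E's profit: (118.9 − 67)·25.95 = 1346.805.

1346.805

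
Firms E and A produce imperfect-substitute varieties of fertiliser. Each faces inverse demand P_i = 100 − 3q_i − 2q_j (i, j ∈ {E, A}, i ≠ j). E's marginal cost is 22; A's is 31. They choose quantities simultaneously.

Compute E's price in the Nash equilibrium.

Firm E's profit: π = q_E(100 − 3q_E − 2q_A) − 22q_E.
∂π/∂q_E = 78 − 6q_E − 2q_A = 0 ⇒ q_E = 13 − (1/3)q_A.
Similarly q_A = 11.5 − (1/3)q_E.
Substituting the second reaction function into the first: q_E = 13 − (1/3)(11.5 − (1/3)q_E), which gives (8/9)q_E = 55/6 ⇒ q_E = 10.3125.
Then q_A = 11.5 − (1/3)·10.3125 = 8.0625.
P_E = 100 − 3·10.3125 − 2·8.0625 = 52.9375.

52.9375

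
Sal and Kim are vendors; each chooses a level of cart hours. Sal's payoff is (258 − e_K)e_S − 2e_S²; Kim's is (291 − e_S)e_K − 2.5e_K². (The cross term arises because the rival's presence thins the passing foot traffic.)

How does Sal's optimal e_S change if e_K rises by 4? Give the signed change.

-1

Expanding Sal's payoff: 258e_S − e_Ke_S − 2e_S².
∂π/∂e_S = 258 − e_K − 4e_S = 0, so e_S = 64.5 − 0.25e_K.
The reaction-function slope is −0.25, so a 4-unit rise in e_K moves e_S by −0.25 × 4 = −1. Sal's best response falls — the actions are strategic substitutes.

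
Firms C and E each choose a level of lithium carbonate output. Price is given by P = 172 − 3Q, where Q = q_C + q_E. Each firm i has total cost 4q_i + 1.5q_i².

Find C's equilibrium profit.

Firm C's profit: π = q_C(172 − 3(q_C + q_E)) − 4q_C − 1.5q_C².
∂π/∂q_C = 168 − 9q_C − 3q_E = 0, so q_C = 56/3 − (1/3)q_E.
The game is symmetric, so in equilibrium q_E = q_C: the reaction function gives (4/3)q_C = 56/3, hence q_C = 14.
Price P = 172 − 3·28 = 88.
C's profit: (88 − 4)·14 − 1.5(14)² = 882.

882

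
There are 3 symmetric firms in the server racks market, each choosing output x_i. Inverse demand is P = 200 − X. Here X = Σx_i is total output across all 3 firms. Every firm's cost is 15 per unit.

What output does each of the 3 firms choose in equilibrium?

A representative firm's profit is π_i = x_i(200 − X) − 15x_i, with X = x_i + Σ_{j≠i} x_j.
First-order condition: 185 − 2x_i − Σ_{j≠i} x_j = 0.
Imposing symmetry (x_j = x for all j) turns Σ_{j≠i} x_j into 2x, so 185 = 4x and x = 46.25.

46.25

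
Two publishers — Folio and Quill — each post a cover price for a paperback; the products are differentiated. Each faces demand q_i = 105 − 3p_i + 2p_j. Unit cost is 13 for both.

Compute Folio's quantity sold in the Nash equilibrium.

69

Folio's profit: π = (p_{Folio} − 13)(105 − 3p_{Folio} + 2p_{Quill}).
∂π/∂p_{Folio} = 144 − 6p_{Folio} + 2p_{Quill} = 0 ⇒ p_{Folio} = 24 + (1/3)p_{Quill}.
The game is symmetric, so in equilibrium p_{Quill} = p_{Folio}: the reaction function gives (2/3)p_{Folio} = 24, hence p_{Folio} = 36.
q_{Folio} = 105 − 3·36 + 2·36 = 69.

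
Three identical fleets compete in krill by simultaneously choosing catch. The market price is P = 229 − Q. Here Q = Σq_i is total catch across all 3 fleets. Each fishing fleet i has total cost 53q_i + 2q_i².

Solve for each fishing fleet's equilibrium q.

A representative fishing fleet's profit is π_i = q_i(229 − Q) − 53q_i − 2q_i², with Q = q_i + Σ_{j≠i} q_j.
First-order condition: 176 − 6q_i − Σ_{j≠i} q_j = 0.
Imposing symmetry (q_j = q for all j) turns Σ_{j≠i} q_j into 2q, so 176 = 8q and q = 22.

22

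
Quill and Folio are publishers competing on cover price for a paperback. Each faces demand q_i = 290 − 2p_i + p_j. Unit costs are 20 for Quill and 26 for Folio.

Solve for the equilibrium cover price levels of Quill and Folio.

Quill's profit: π = (p_{Quill} − 20)(290 − 2p_{Quill} + p_{Folio}).
∂π/∂p_{Quill} = 330 − 4p_{Quill} + p_{Folio} = 0 ⇒ p_{Quill} = 82.5 + 0.25p_{Folio}.
Similarly p_{Folio} = 85.5 + 0.25p_{Quill}.
Solving the two reaction functions simultaneously: (1 − (0.25)(0.25))p_{Quill} = 82.5 + 0.25·85.5, so 0.9375p_{Quill} = 103.875 and p_{Quill} = 110.8.
Then p_{Folio} = 85.5 + 0.25·110.8 = 113.2.

110.8, 113.2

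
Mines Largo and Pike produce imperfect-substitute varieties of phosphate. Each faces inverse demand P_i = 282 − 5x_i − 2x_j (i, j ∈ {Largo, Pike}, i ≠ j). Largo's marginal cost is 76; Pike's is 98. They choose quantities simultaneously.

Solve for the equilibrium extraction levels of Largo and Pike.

17.625, 14.875

Mine Largo's profit: π = x_{Largo}(282 − 5x_{Largo} − 2x_{Pike}) − 76x_{Largo}.
∂π/∂x_{Largo} = 206 − 10x_{Largo} − 2x_{Pike} = 0 ⇒ x_{Largo} = 20.6 − 0.2x_{Pike}.
Similarly x_{Pike} = 18.4 − 0.2x_{Largo}.
Plugging x_{Pike} into Largo's best response: x_{Largo} = 20.6 − 0.2(18.4 − 0.2x_{Largo}) ⇒ 0.96x_{Largo} = 16.92, so x_{Largo} = 17.625.
Then x_{Pike} = 18.4 − 0.2·17.625 = 14.875.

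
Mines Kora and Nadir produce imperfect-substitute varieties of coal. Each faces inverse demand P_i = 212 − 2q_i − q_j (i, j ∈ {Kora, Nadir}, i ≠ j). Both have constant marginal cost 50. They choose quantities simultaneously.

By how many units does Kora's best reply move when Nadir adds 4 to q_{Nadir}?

Mine Kora's profit: π = q_{Kora}(212 − 2q_{Kora} − q_{Nadir}) − 50q_{Kora}.
∂π/∂q_{Kora} = 162 − 4q_{Kora} − q_{Nadir} = 0 ⇒ q_{Kora} = 40.5 − 0.25q_{Nadir}.
The reaction-function slope is −0.25, so a 4-unit rise in q_{Nadir} moves q_{Kora} by −0.25 × 4 = −1. Kora's best response falls — the actions are strategic substitutes.

-1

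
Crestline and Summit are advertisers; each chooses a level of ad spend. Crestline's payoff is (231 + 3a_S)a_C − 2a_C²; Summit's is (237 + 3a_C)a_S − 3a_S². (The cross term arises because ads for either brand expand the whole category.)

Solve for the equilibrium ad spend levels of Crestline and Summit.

139.8, 109.4

Expanding Crestline's payoff: 231a_C + 3a_Sa_C − 2a_C².
∂π/∂a_C = 231 + 3a_S − 4a_C = 0, so a_C = 57.75 + 0.75a_S.
Likewise for Summit: a_S = 39.5 + 0.5a_C.
Solving the two reaction functions simultaneously: (1 − (0.75)(0.5))a_C = 57.75 + 0.75·39.5, so 0.625a_C = 87.375 and a_C = 139.8.
Then a_S = 39.5 + 0.5·139.8 = 109.4.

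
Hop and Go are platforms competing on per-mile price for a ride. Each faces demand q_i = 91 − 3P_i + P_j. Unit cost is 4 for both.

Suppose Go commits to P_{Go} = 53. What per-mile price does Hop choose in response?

26

Hop's profit: π = (P_{Hop} − 4)(91 − 3P_{Hop} + P_{Go}).
∂π/∂P_{Hop} = 103 − 6P_{Hop} + P_{Go} = 0 ⇒ P_{Hop} = 103/6 + (1/6)P_{Go}.
At P_{Go} = 53: P_{Hop} = 103/6 + (1/6)·53 = 26.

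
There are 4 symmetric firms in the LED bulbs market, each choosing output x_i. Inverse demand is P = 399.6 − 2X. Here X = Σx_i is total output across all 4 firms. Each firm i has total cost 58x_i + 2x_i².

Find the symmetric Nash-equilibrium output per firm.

A representative firm's profit is π_i = x_i(399.6 − 2X) − 58x_i − 2x_i², with X = x_i + Σ_{j≠i} x_j.
First-order condition: 341.6 − 8x_i − 2Σ_{j≠i} x_j = 0.
With identical firms, set every x_j = x: then 341.6 − 8x − 6x = 0, i.e. x = 341.6/14 = 24.4.

24.4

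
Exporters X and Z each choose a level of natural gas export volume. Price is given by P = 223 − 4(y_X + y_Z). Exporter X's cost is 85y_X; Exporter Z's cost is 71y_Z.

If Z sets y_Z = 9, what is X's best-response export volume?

Exporter X's profit: π = y_X(223 − 4(y_X + y_Z)) − 85y_X.
∂π/∂y_X = 138 − 8y_X − 4y_Z = 0, so y_X = 17.25 − 0.5y_Z.
At y_Z = 9: y_X = 17.25 − 0.5·9 = 12.75.

12.75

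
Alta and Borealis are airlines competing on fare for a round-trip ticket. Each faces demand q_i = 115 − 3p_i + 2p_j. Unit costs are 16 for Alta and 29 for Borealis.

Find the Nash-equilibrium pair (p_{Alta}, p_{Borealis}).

43.1875, 48.0625

Alta's profit: π = (p_{Alta} − 16)(115 − 3p_{Alta} + 2p_{Borealis}).
∂π/∂p_{Alta} = 163 − 6p_{Alta} + 2p_{Borealis} = 0 ⇒ p_{Alta} = 163/6 + (1/3)p_{Borealis}.
Similarly p_{Borealis} = 101/3 + (1/3)p_{Alta}.
Substituting the second reaction function into the first: p_{Alta} = 163/6 + (1/3)(101/3 + (1/3)p_{Alta}), which gives (8/9)p_{Alta} = 691/18 ⇒ p_{Alta} = 43.1875.
Then p_{Borealis} = 101/3 + (1/3)·43.1875 = 48.0625.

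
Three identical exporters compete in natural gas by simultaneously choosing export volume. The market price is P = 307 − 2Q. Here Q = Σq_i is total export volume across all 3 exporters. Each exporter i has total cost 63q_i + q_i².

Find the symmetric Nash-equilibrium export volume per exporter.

A representative exporter's profit is π_i = q_i(307 − 2Q) − 63q_i − q_i², with Q = q_i + Σ_{j≠i} q_j.
First-order condition: 244 − 6q_i − 2Σ_{j≠i} q_j = 0.
Imposing symmetry (q_j = q for all j) turns Σ_{j≠i} q_j into 2q, so 244 = 10q and q = 24.4.

24.4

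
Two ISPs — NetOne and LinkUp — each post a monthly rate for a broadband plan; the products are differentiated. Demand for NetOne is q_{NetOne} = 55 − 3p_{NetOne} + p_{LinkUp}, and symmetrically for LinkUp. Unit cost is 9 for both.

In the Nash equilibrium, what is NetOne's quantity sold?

22.2

NetOne's profit: π = (p_{NetOne} − 9)(55 − 3p_{NetOne} + p_{LinkUp}).
∂π/∂p_{NetOne} = 82 − 6p_{NetOne} + p_{LinkUp} = 0 ⇒ p_{NetOne} = 41/3 + (1/6)p_{LinkUp}.
The game is symmetric, so in equilibrium p_{LinkUp} = p_{NetOne}: the reaction function gives (5/6)p_{NetOne} = 41/3, hence p_{NetOne} = 16.4.
q_{NetOne} = 55 − 3·16.4 + 16.4 = 22.2.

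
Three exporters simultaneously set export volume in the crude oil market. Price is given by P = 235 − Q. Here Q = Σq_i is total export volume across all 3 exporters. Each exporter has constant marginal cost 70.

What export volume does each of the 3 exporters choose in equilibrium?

41.25

A representative exporter's profit is π_i = q_i(235 − Q) − 70q_i, with Q = q_i + Σ_{j≠i} q_j.
First-order condition: 165 − 2q_i − Σ_{j≠i} q_j = 0.
Imposing symmetry (q_j = q for all j) turns Σ_{j≠i} q_j into 2q, so 165 = 4q and q = 41.25.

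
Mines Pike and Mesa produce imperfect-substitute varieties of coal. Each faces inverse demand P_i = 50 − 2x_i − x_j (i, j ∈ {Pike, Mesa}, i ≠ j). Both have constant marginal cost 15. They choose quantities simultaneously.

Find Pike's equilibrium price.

Mine Pike's profit: π = x_{Pike}(50 − 2x_{Pike} − x_{Mesa}) − 15x_{Pike}.
∂π/∂x_{Pike} = 35 − 4x_{Pike} − x_{Mesa} = 0 ⇒ x_{Pike} = 8.75 − 0.25x_{Mesa}.
By symmetry x_{Mesa} = x_{Pike}; substituting into the reaction function, 1.25x_{Pike} = 8.75 and x_{Pike} = 7.
P_{Pike} = 50 − 2·7 − 7 = 29.

29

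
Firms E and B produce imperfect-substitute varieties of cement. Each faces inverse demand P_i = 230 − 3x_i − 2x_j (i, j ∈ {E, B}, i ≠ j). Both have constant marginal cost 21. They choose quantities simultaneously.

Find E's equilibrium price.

Firm E's profit: π = x_E(230 − 3x_E − 2x_B) − 21x_E.
∂π/∂x_E = 209 − 6x_E − 2x_B = 0 ⇒ x_E = 209/6 − (1/3)x_B.
Setting x_E = x_B in the reaction function: x_E = 209/6 − (1/3)x_E, so x_E = (209/6) / (4/3) = 26.125.
P_E = 230 − 3·26.125 − 2·26.125 = 99.375.

99.375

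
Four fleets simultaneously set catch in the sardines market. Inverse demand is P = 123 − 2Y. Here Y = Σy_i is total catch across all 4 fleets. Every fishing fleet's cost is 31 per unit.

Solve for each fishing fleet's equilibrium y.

9.2

A representative fishing fleet's profit is π_i = y_i(123 − 2Y) − 31y_i, with Y = y_i + Σ_{j≠i} y_j.
First-order condition: 92 − 4y_i − 2Σ_{j≠i} y_j = 0.
With identical fishing fleets, set every y_j = y: then 92 − 4y − 6y = 0, i.e. y = 92/10 = 9.2.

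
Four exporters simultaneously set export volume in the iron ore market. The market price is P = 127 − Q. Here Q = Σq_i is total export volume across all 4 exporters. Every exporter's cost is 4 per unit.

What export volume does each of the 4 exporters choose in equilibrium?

24.6

A representative exporter's profit is π_i = q_i(127 − Q) − 4q_i, with Q = q_i + Σ_{j≠i} q_j.
First-order condition: 123 − 2q_i − Σ_{j≠i} q_j = 0.
Imposing symmetry (q_j = q for all j) turns Σ_{j≠i} q_j into 3q, so 123 = 5q and q = 24.6.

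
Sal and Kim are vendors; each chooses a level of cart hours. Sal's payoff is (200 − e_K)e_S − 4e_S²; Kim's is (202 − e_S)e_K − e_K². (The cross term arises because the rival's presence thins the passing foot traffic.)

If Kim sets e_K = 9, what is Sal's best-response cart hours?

Expanding Sal's payoff: 200e_S − e_Ke_S − 4e_S².
∂π/∂e_S = 200 − e_K − 8e_S = 0, so e_S = 25 − 0.125e_K.
At e_K = 9: e_S = 25 − 0.125·9 = 23.875.

23.875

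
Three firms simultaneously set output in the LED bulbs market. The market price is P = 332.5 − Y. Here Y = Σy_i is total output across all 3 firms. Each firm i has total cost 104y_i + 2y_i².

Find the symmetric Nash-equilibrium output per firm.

A representative firm's profit is π_i = y_i(332.5 − Y) − 104y_i − 2y_i², with Y = y_i + Σ_{j≠i} y_j.
First-order condition: 228.5 − 6y_i − Σ_{j≠i} y_j = 0.
With identical firms, set every y_j = y: then 228.5 − 6y − 2y = 0, i.e. y = 228.5/8 = 28.5625.

28.5625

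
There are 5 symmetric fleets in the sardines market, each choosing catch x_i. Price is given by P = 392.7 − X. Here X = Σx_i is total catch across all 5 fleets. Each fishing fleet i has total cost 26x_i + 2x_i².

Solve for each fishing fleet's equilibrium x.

36.67

A representative fishing fleet's profit is π_i = x_i(392.7 − X) − 26x_i − 2x_i², with X = x_i + Σ_{j≠i} x_j.
First-order condition: 366.7 − 6x_i − Σ_{j≠i} x_j = 0.
With identical fishing fleets, set every x_j = x: then 366.7 − 6x − 4x = 0, i.e. x = 366.7/10 = 36.67.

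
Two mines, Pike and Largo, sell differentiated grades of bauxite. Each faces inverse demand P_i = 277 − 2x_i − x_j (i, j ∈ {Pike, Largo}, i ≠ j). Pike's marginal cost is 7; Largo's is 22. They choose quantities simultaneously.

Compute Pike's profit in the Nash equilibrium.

6050

Mine Pike's profit: π = x_{Pike}(277 − 2x_{Pike} − x_{Largo}) − 7x_{Pike}.
∂π/∂x_{Pike} = 270 − 4x_{Pike} − x_{Largo} = 0 ⇒ x_{Pike} = 67.5 − 0.25x_{Largo}.
Similarly x_{Largo} = 63.75 − 0.25x_{Pike}.
Substituting the second reaction function into the first: x_{Pike} = 67.5 − 0.25(63.75 − 0.25x_{Pike}), which gives 0.9375x_{Pike} = 51.5625 ⇒ x_{Pike} = 55.
Then x_{Largo} = 63.75 − 0.25·55 = 50.
P_{Pike} = 277 − 2·55 − 50 = 117.
Profit = (117 − 7)·55 = 6050.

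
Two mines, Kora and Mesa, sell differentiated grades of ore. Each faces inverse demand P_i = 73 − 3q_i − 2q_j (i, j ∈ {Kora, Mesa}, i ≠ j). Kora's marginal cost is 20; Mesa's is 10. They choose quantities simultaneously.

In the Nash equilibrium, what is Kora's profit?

Mine Kora's profit: π = q_{Kora}(73 − 3q_{Kora} − 2q_{Mesa}) − 20q_{Kora}.
∂π/∂q_{Kora} = 53 − 6q_{Kora} − 2q_{Mesa} = 0 ⇒ q_{Kora} = 53/6 − (1/3)q_{Mesa}.
Similarly q_{Mesa} = 10.5 − (1/3)q_{Kora}.
Substituting the second reaction function into the first: q_{Kora} = 53/6 − (1/3)(10.5 − (1/3)q_{Kora}), which gives (8/9)q_{Kora} = 16/3 ⇒ q_{Kora} = 6.
Then q_{Mesa} = 10.5 − (1/3)·6 = 8.5.
P_{Kora} = 73 − 3·6 − 2·8.5 = 38.
Profit = (38 − 20)·6 = 108.

108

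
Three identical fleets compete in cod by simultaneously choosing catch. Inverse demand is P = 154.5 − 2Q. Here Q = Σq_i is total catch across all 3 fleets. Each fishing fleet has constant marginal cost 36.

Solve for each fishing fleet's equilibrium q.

A representative fishing fleet's profit is π_i = q_i(154.5 − 2Q) − 36q_i, with Q = q_i + Σ_{j≠i} q_j.
First-order condition: 118.5 − 4q_i − 2Σ_{j≠i} q_j = 0.
Imposing symmetry (q_j = q for all j) turns Σ_{j≠i} q_j into 2q, so 118.5 = 8q and q = 14.8125.

14.8125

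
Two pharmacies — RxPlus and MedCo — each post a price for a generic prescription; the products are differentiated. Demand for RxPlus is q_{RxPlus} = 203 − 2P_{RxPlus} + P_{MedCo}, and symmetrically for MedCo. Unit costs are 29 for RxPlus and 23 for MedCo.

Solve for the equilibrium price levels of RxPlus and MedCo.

86.2, 83.8

RxPlus's profit: π = (P_{RxPlus} − 29)(203 − 2P_{RxPlus} + P_{MedCo}).
∂π/∂P_{RxPlus} = 261 − 4P_{RxPlus} + P_{MedCo} = 0 ⇒ P_{RxPlus} = 65.25 + 0.25P_{MedCo}.
Similarly P_{MedCo} = 62.25 + 0.25P_{RxPlus}.
Plugging P_{MedCo} into RxPlus's best response: P_{RxPlus} = 65.25 + 0.25(62.25 + 0.25P_{RxPlus}) ⇒ 0.9375P_{RxPlus} = 80.8125, so P_{RxPlus} = 86.2.
Then P_{MedCo} = 62.25 + 0.25·86.2 = 83.8.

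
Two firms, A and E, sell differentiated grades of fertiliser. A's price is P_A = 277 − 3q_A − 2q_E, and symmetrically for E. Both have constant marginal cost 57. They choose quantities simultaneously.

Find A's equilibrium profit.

2268.75

Firm A's profit: π = q_A(277 − 3q_A − 2q_E) − 57q_A.
∂π/∂q_A = 220 − 6q_A − 2q_E = 0 ⇒ q_A = 110/3 − (1/3)q_E.
Setting q_A = q_E in the reaction function: q_A = 110/3 − (1/3)q_A, so q_A = (110/3) / (4/3) = 27.5.
P_A = 277 − 3·27.5 − 2·27.5 = 139.5.
Profit = (139.5 − 57)·27.5 = 2268.75.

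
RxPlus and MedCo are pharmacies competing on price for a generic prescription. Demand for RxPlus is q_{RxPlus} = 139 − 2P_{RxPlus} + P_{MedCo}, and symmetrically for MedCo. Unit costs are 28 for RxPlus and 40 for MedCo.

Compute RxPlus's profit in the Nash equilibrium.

2979.92

RxPlus's profit: π = (P_{RxPlus} − 28)(139 − 2P_{RxPlus} + P_{MedCo}).
∂π/∂P_{RxPlus} = 195 − 4P_{RxPlus} + P_{MedCo} = 0 ⇒ P_{RxPlus} = 48.75 + 0.25P_{MedCo}.
Similarly P_{MedCo} = 54.75 + 0.25P_{RxPlus}.
Solving the two reaction functions simultaneously: (1 − (0.25)(0.25))P_{RxPlus} = 48.75 + 0.25·54.75, so 0.9375P_{RxPlus} = 62.4375 and P_{RxPlus} = 66.6.
Then P_{MedCo} = 54.75 + 0.25·66.6 = 71.4.
q_{RxPlus} = 139 − 2·66.6 + 71.4 = 77.2.
Profit = (66.6 − 28)·77.2 = 2979.92.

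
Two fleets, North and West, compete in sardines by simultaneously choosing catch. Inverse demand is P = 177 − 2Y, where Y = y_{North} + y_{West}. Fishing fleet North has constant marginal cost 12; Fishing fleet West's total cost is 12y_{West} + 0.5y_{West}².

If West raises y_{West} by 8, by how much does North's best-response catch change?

Fishing fleet North's profit: π = y_{North}(177 − 2(y_{North} + y_{West})) − 12y_{North}.
∂π/∂y_{North} = 165 − 4y_{North} − 2y_{West} = 0, so y_{North} = 41.25 − 0.5y_{West}.
The reaction-function slope is −0.5, so an 8-unit rise in y_{West} moves y_{North} by −0.5 × 8 = −4. North's best response falls — the actions are strategic substitutes.

-4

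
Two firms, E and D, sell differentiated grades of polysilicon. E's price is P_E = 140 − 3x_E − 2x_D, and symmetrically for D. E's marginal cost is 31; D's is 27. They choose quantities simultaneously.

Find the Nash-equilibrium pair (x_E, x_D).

Firm E's profit: π = x_E(140 − 3x_E − 2x_D) − 31x_E.
∂π/∂x_E = 109 − 6x_E − 2x_D = 0 ⇒ x_E = 109/6 − (1/3)x_D.
Similarly x_D = 113/6 − (1/3)x_E.
Solving the two reaction functions simultaneously: (1 − (−1/3)(−1/3))x_E = 109/6 − (1/3)·(113/6), so (8/9)x_E = 107/9 and x_E = 13.375.
Then x_D = 113/6 − (1/3)·13.375 = 14.375.

13.375, 14.375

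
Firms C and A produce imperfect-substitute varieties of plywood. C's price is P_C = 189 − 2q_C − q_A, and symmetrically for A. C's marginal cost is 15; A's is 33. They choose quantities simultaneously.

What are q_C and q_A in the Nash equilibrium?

36, 30

Firm C's profit: π = q_C(189 − 2q_C − q_A) − 15q_C.
∂π/∂q_C = 174 − 4q_C − q_A = 0 ⇒ q_C = 43.5 − 0.25q_A.
Similarly q_A = 39 − 0.25q_C.
Plugging q_A into C's best response: q_C = 43.5 − 0.25(39 − 0.25q_C) ⇒ 0.9375q_C = 33.75, so q_C = 36.
Then q_A = 39 − 0.25·36 = 30.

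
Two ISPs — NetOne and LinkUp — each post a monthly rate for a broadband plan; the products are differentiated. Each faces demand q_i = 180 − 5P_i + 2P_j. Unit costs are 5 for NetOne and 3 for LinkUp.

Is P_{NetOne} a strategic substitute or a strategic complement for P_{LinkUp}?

NetOne's profit: π = (P_{NetOne} − 5)(180 − 5P_{NetOne} + 2P_{LinkUp}).
∂π/∂P_{NetOne} = 205 − 10P_{NetOne} + 2P_{LinkUp} = 0 ⇒ P_{NetOne} = 20.5 + 0.2P_{LinkUp}.
The best-response slope dP_{NetOne}/dP_{LinkUp} = 0.2 > 0: the reaction function is upward-sloping, so the choices are strategic complements.

strategic complements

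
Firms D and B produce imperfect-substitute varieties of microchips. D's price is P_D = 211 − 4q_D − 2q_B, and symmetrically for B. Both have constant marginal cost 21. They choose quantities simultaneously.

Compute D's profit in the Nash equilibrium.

Firm D's profit: π = q_D(211 − 4q_D − 2q_B) − 21q_D.
∂π/∂q_D = 190 − 8q_D − 2q_B = 0 ⇒ q_D = 23.75 − 0.25q_B.
By symmetry q_B = q_D; substituting into the reaction function, 1.25q_D = 23.75 and q_D = 19.
P_D = 211 − 4·19 − 2·19 = 97.
Profit = (97 − 21)·19 = 1444.

1444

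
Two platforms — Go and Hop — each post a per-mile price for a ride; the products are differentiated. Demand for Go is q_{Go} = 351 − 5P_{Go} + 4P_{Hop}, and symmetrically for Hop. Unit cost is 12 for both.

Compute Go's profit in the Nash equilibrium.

Go's profit: π = (P_{Go} − 12)(351 − 5P_{Go} + 4P_{Hop}).
∂π/∂P_{Go} = 411 − 10P_{Go} + 4P_{Hop} = 0 ⇒ P_{Go} = 41.1 + 0.4P_{Hop}.
By symmetry P_{Hop} = P_{Go}; substituting into the reaction function, 0.6P_{Go} = 41.1 and P_{Go} = 68.5.
q_{Go} = 351 − 5·68.5 + 4·68.5 = 282.5.
Profit = (68.5 − 12)·282.5 = 15961.25.

15961.25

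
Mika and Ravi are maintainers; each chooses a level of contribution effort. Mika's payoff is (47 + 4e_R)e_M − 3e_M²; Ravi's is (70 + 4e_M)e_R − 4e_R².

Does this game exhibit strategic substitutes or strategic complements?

Expanding Mika's payoff: 47e_M + 4e_Re_M − 3e_M².
∂π/∂e_M = 47 + 4e_R − 6e_M = 0, so e_M = 47/6 + (2/3)e_R.
The best-response slope de_M/de_R = 2/3 > 0: the reaction function is upward-sloping, so the choices are strategic complements.

strategic complements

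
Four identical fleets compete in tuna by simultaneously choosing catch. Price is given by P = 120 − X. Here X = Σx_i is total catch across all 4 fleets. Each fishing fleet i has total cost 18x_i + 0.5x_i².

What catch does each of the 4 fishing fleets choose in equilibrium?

17

A representative fishing fleet's profit is π_i = x_i(120 − X) − 18x_i − 0.5x_i², with X = x_i + Σ_{j≠i} x_j.
First-order condition: 102 − 3x_i − Σ_{j≠i} x_j = 0.
In a symmetric equilibrium every fishing fleet chooses the same x, so Σ_{j≠i} x_j = 3x. The condition becomes 102 − 6x = 0, giving x = 102/6 = 17.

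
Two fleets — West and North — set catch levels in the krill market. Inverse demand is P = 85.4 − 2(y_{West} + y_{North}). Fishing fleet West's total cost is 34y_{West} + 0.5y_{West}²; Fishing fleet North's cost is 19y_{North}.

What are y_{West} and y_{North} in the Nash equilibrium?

4.55, 14.325

Fishing fleet West's profit: π = y_{West}(85.4 − 2(y_{West} + y_{North})) − 34y_{West} − 0.5y_{West}².
∂π/∂y_{West} = 51.4 − 5y_{West} − 2y_{North} = 0, so y_{West} = 10.28 − 0.4y_{North}.
For North: ∂π/∂y_{North} = 66.4 − 4y_{North} − 2y_{West} = 0 ⇒ y_{North} = 16.6 − 0.5y_{West}.
Solving the two reaction functions simultaneously: (1 − (−0.4)(−0.5))y_{West} = 10.28 − 0.4·16.6, so 0.8y_{West} = 3.64 and y_{West} = 4.55.
Then y_{North} = 16.6 − 0.5·4.55 = 14.325.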